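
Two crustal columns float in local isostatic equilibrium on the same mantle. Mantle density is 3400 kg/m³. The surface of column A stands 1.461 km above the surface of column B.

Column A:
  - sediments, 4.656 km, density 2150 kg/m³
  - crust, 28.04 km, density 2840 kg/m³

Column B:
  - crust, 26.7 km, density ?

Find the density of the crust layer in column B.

2780 kg/m³

Take the compensation level at the base of the deeper column (depth z_c below the surface of column A) and equate Σ ρ_i t_i down to z_c; mantle fills any gap and the z_c terms cancel.
Column A: 4.656×2150 + 28.04×2840 + (z_c − 32.696)×3400
Column B: 1.461×0 + 26.7×ρ + (z_c − 1.461 − 26.7)×3400
The z_c×3400 term appears on both sides and cancels. Collect the known terms of each column as K = Σ(ρt)_known − 3400 × (depth of known layers): K_A = 89644 − 3400×32.696 = −21522.4; K_B = 0 − 3400×(1.461 + 26.7) = −95747.4.
Balance: K_A = K_B + 26.7×ρ, so ρ = (K_A − K_B)/26.7 = 74225/26.7 = 2780 kg/m³.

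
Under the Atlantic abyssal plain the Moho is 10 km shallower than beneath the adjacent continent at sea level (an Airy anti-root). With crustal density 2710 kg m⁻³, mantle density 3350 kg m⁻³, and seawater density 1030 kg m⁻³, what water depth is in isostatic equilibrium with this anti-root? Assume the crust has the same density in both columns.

3.81 km

Replacing a thickness d of crust by seawater at the top must be balanced by replacing crust with mantle at the base: d (ρ_c − ρ_w) = a (ρ_m − ρ_c).
d = a (ρ_m − ρ_c)/(ρ_c − ρ_w) = 10 km × 640/1680 = 3.81 km.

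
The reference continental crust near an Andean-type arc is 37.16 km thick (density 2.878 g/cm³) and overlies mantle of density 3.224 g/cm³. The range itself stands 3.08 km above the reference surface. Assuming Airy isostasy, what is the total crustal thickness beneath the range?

65.9 km

Root depth r = h ρ_c / (ρ_m − ρ_c) = 3.08 km × 2.878 / 0.346 = 25.62 km.
Total thickness = T + h + r = 37.16 km + 3.08 km + 25.62 km = 65.9 km.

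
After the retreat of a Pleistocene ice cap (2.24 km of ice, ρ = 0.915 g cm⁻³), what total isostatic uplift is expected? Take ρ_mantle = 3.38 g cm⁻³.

Removing the load lets mantle flow back in; uplift u satisfies ρ_ice t = ρ_m u.
u = t ρ_ice/ρ_m = 2.24 km × 0.915/3.38 = 0.606 km.

0.606 km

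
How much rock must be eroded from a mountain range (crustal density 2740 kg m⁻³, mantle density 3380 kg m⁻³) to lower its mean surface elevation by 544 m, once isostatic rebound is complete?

2870 m

Net drop Δ = e − u = e − e ρ_c/ρ_m = e (ρ_m − ρ_c)/ρ_m.
e = Δ ρ_m/(ρ_m − ρ_c) = 544 m × 3380/640 = 2870 m.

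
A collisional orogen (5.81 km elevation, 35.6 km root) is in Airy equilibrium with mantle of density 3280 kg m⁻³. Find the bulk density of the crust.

2820 kg m⁻³

ρ_c h = (ρ_m − ρ_c) r → ρ_c (h + r) = ρ_m r → ρ_c = ρ_m r / (h + r).
ρ_c = 3280 × 35.6 km / (5.81 km + 35.6 km) = 2820 kg m⁻³.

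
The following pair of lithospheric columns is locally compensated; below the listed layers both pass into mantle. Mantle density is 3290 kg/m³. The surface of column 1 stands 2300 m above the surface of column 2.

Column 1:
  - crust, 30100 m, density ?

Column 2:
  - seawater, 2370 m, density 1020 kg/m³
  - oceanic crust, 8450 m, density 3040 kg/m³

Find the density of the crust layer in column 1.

2790 kg/m³

Take the compensation level at the base of the deeper column (depth z_c below the surface of column 1) and equate Σ ρ_i t_i down to z_c; mantle fills any gap and the z_c terms cancel.
Column 1: 30100×ρ + (z_c − 30100)×3290
Column 2: 2300×0 + 2370×1020 + 8450×3040 + (z_c − 2300 − 10820)×3290
The z_c×3290 term appears on both sides and cancels. Collect the known terms of each column as K = Σ(ρt)_known − 3290 × (depth of known layers): K_1 = 0 − 3290×30100 = −99029000; K_2 = 28105400 − 3290×(2300 + 10820) = −15059400.
Balance: K_1 + 30100×ρ = K_2, so ρ = (K_2 − K_1)/30100 = 83969600/30100 = 2790 kg/m³.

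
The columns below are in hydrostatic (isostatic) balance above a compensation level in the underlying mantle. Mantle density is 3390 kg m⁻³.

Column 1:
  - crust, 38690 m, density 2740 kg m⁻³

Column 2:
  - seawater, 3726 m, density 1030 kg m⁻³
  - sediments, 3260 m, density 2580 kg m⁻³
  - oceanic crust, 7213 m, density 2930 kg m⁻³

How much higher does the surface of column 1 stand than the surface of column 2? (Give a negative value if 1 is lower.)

3070 m

For any compensation level in the mantle, the mantle terms cancel and isostasy reduces to e = (Σt_1 − Σt_2) − (Σ(ρt)_1 − Σ(ρt)_2) / ρ_m.
Σt_1 = 38690 m; Σt_2 = 14199 m; Σ(ρt)_1 = 106010600; Σ(ρt)_2 = 33382670 (in m·kg m⁻³).
e = (38690 − 14199) − (106010600 − 33382670) / 3390 = 3070 m.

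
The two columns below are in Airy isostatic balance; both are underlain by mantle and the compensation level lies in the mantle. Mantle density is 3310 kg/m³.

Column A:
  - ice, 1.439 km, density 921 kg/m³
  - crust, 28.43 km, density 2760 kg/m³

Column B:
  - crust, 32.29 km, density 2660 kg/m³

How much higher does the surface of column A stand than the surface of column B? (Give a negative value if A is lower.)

−0.578 km

For any compensation level in the mantle, the mantle terms cancel and isostasy reduces to e = (Σt_A − Σt_B) − (Σ(ρt)_A − Σ(ρt)_B) / ρ_m.
Σt_A = 29.869 km; Σt_B = 32.29 km; Σ(ρt)_A = 79792.119; Σ(ρt)_B = 85891.4 (in km·kg/m³).
e = (29.869 − 32.29) − (79792.119 − 85891.4) / 3310 = −0.578 km.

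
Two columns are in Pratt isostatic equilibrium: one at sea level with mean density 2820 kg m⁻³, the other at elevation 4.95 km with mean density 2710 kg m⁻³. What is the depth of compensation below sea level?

122 km

ρ_ref D = ρ (D + h) → D (ρ_ref − ρ) = ρ h.
D = ρ h/(ρ_ref − ρ) = 2710 × 4.95 km/(2820 − 2710) = 122 km.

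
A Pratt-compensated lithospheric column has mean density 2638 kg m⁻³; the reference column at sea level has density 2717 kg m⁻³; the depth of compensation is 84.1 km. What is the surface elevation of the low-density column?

2.52 km

ρ_ref D = ρ (D + h) → h = D (ρ_ref − ρ)/ρ.
h = 84.1 km × (2717 − 2638)/2638 = 2.52 km.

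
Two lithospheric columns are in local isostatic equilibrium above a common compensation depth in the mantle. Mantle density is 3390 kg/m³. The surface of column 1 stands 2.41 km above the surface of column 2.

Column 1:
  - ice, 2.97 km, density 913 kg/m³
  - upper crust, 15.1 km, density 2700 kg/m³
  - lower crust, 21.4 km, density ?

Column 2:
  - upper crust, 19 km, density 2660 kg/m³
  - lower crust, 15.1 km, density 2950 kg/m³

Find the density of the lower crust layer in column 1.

Take the compensation level at the base of the deeper column (depth z_c below the surface of column 1) and equate Σ ρ_i t_i down to z_c; mantle fills any gap and the z_c terms cancel.
Column 1: 2.97×913 + 15.1×2700 + 21.4×ρ + (z_c − 39.47)×3390
Column 2: 2.41×0 + 19×2660 + 15.1×2950 + (z_c − 2.41 − 34.1)×3390
The z_c×3390 term appears on both sides and cancels. Collect the known terms of each column as K = Σ(ρt)_known − 3390 × (depth of known layers): K_1 = 43481.61 − 3390×39.47 = −90321.69; K_2 = 95085 − 3390×(2.41 + 34.1) = −28683.9.
Balance: K_1 + 21.4×ρ = K_2, so ρ = (K_2 − K_1)/21.4 = 61637.8/21.4 = 2880 kg/m³.

2880 kg/m³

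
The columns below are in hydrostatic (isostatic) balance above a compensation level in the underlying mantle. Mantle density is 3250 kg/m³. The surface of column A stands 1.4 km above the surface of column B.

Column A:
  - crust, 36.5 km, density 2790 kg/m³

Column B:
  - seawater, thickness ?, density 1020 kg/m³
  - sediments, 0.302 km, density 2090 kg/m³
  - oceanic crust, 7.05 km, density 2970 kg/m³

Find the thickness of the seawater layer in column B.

4.45 km

Take the compensation level at the base of the deeper column (depth z_c below the surface of column A) and equate Σ ρ_i t_i down to z_c; mantle fills any gap and the z_c terms cancel.
Column A: 36.5×2790 + (z_c − 36.5)×3250
Column B: 1.4×0 + x×1020 + 0.302×2090 + 7.05×2970 + (z_c − 1.4 − 7.352 − x)×3250
The z_c×3250 term appears on both sides and cancels. Collect the known terms of each column as K = Σ(ρt)_known − 3250 × (depth of known layers): K_A = 101835 − 3250×36.5 = −16790; K_B = 21569.68 − 3250×(1.4 + 7.352) = −6874.32.
Balance: K_A = K_B − x×(3250 − 1020), so x = (K_B − K_A)/(3250 − 1020) = 9915.68/2230 = 4.45 km.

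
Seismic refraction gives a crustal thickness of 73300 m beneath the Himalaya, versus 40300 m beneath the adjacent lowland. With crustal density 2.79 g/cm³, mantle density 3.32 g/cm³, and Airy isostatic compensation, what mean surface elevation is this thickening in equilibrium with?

Excess crust Δ = 73300 m − 40300 m = 33000 m, split between elevation h and root r with h + r = Δ.
Airy balance ρ_c h = (ρ_m − ρ_c) r gives r = h ρ_c/(ρ_m − ρ_c), so h (1 + ρ_c/(ρ_m − ρ_c)) = Δ, i.e. h = Δ (ρ_m − ρ_c)/ρ_m.
h = 33000 m × 0.53/3.32 = 5270 m.

5270 m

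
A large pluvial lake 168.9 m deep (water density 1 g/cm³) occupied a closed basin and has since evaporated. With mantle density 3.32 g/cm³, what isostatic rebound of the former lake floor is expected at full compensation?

u = d ρ_w/ρ_m = 168.9 m × 1/3.32 = 50.9 m.

50.9 m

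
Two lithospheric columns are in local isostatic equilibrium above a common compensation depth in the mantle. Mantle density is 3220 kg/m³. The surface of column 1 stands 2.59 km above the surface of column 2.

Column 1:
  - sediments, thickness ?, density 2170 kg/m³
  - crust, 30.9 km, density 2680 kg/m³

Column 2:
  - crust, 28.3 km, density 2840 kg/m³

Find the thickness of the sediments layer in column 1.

2.29 km

Take the compensation level at the base of the deeper column (depth z_c below the surface of column 1) and equate Σ ρ_i t_i down to z_c; mantle fills any gap and the z_c terms cancel.
Column 1: x×2170 + 30.9×2680 + (z_c − 30.9 − x)×3220
Column 2: 2.59×0 + 28.3×2840 + (z_c − 2.59 − 28.3)×3220
The z_c×3220 term appears on both sides and cancels. Collect the known terms of each column as K = Σ(ρt)_known − 3220 × (depth of known layers): K_1 = 82812 − 3220×30.9 = −16686; K_2 = 80372 − 3220×(2.59 + 28.3) = −19093.8.
Balance: K_1 − x×(3220 − 2170) = K_2, so x = (K_1 − K_2)/(3220 − 2170) = 2407.8/1050 = 2.29 km.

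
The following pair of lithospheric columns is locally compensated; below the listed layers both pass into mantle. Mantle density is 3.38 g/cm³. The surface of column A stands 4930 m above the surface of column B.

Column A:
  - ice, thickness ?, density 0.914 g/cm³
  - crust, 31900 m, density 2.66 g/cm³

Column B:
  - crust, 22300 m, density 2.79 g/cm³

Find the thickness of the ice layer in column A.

Take the compensation level at the base of the deeper column (depth z_c below the surface of column A) and equate Σ ρ_i t_i down to z_c; mantle fills any gap and the z_c terms cancel.
Column A: x×0.914 + 31900×2.66 + (z_c − 31900 − x)×3.38
Column B: 4930×0 + 22300×2.79 + (z_c − 4930 − 22300)×3.38
The z_c×3.38 term appears on both sides and cancels. Collect the known terms of each column as K = Σ(ρt)_known − 3.38 × (depth of known layers): K_A = 84854 − 3.38×31900 = −22968; K_B = 62217 − 3.38×(4930 + 22300) = −29820.4.
Balance: K_A − x×(3.38 − 0.914) = K_B, so x = (K_A − K_B)/(3.38 − 0.914) = 6852.4/2.466 = 2780 m.

2780 m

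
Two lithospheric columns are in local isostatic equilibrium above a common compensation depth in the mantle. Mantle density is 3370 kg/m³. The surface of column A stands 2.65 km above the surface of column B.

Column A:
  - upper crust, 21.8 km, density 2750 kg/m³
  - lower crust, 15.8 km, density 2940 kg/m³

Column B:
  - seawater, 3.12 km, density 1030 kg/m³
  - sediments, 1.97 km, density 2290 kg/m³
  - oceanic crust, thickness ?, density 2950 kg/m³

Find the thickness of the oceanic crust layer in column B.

4.65 km

Take the compensation level at the base of the deeper column (depth z_c below the surface of column A) and equate Σ ρ_i t_i down to z_c; mantle fills any gap and the z_c terms cancel.
Column A: 21.8×2750 + 15.8×2940 + (z_c − 37.6)×3370
Column B: 2.65×0 + 3.12×1030 + 1.97×2290 + x×2950 + (z_c − 2.65 − 5.09 − x)×3370
The z_c×3370 term appears on both sides and cancels. Collect the known terms of each column as K = Σ(ρt)_known − 3370 × (depth of known layers): K_A = 106402 − 3370×37.6 = −20310; K_B = 7724.9 − 3370×(2.65 + 5.09) = −18358.9.
Balance: K_A = K_B − x×(3370 − 2950), so x = (K_B − K_A)/(3370 − 2950) = 1951.1/420 = 4.65 km.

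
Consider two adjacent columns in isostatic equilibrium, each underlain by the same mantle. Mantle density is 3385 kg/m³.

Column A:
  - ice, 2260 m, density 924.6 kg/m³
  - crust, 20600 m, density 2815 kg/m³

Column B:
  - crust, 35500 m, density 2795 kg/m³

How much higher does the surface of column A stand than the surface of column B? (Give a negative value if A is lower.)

−1080 m

For any compensation level in the mantle, the mantle terms cancel and isostasy reduces to e = (Σt_A − Σt_B) − (Σ(ρt)_A − Σ(ρt)_B) / ρ_m.
Σt_A = 22860 m; Σt_B = 35500 m; Σ(ρt)_A = 60078596; Σ(ρt)_B = 99222500 (in m·kg/m³).
e = (22860 − 35500) − (60078596 − 99222500) / 3385 = −1080 m.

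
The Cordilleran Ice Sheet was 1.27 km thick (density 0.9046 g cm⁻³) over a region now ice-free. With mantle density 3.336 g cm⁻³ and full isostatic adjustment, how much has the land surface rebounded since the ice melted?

0.344 km

Removing the load lets mantle flow back in; uplift u satisfies ρ_ice t = ρ_m u.
u = t ρ_ice/ρ_m = 1.27 km × 0.9046/3.336 = 0.344 km.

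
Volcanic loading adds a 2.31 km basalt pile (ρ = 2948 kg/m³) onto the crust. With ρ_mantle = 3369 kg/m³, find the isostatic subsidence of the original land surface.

2.02 km

Subaerial loading: s = t ρ_load / ρ_m.
s = 2.31 km × 2948/3369 = 2.02 km.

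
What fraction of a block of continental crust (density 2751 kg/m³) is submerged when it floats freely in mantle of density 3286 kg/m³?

Submerged fraction = ρ_obj/ρ_fluid = 2751/3286 = 83.7%.

83.7%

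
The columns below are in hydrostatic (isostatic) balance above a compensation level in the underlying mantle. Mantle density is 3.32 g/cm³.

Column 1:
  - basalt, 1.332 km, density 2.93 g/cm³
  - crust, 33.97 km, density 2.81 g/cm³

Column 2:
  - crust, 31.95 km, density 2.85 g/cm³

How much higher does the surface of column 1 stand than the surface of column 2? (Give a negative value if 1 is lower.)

0.852 km

For any compensation level in the mantle, the mantle terms cancel and isostasy reduces to e = (Σt_1 − Σt_2) − (Σ(ρt)_1 − Σ(ρt)_2) / ρ_m.
Σt_1 = 35.302 km; Σt_2 = 31.95 km; Σ(ρt)_1 = 99.35846; Σ(ρt)_2 = 91.0575 (in km·g/cm³).
e = (35.302 − 31.95) − (99.35846 − 91.0575) / 3.32 = 0.852 km.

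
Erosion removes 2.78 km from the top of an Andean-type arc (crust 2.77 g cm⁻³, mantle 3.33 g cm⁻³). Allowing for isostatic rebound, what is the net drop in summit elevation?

0.468 km

Rebound u = e ρ_c/ρ_m = 2.78 km × 2.77/3.33 = 2.312 km.
Net surface drop = e − u = 2.78 km − 2.312 km = e (ρ_m − ρ_c)/ρ_m = 0.468 km.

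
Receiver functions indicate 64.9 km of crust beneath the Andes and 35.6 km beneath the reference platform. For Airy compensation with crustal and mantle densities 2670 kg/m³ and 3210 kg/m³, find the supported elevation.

4.93 km

Excess crust Δ = 64.9 km − 35.6 km = 29.3 km, split between elevation h and root r with h + r = Δ.
Airy balance ρ_c h = (ρ_m − ρ_c) r gives r = h ρ_c/(ρ_m − ρ_c), so h (1 + ρ_c/(ρ_m − ρ_c)) = Δ, i.e. h = Δ (ρ_m − ρ_c)/ρ_m.
h = 29.3 km × 540/3210 = 4.93 km.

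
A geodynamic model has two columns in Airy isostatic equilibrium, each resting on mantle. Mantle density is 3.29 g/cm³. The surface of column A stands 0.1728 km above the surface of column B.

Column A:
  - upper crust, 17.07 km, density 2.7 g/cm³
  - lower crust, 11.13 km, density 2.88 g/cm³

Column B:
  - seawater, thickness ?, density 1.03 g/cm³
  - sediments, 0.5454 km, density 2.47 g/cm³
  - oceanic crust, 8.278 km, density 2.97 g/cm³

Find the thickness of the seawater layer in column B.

4.85 km

Take the compensation level at the base of the deeper column (depth z_c below the surface of column A) and equate Σ ρ_i t_i down to z_c; mantle fills any gap and the z_c terms cancel.
Column A: 17.07×2.7 + 11.13×2.88 + (z_c − 28.2)×3.29
Column B: 0.1728×0 + x×1.03 + 0.5454×2.47 + 8.278×2.97 + (z_c − 0.1728 − 8.8234 − x)×3.29
The z_c×3.29 term appears on both sides and cancels. Collect the known terms of each column as K = Σ(ρt)_known − 3.29 × (depth of known layers): K_A = 78.1434 − 3.29×28.2 = −14.6346; K_B = 25.932798 − 3.29×(0.1728 + 8.8234) = −3.6647.
Balance: K_A = K_B − x×(3.29 − 1.03), so x = (K_B − K_A)/(3.29 − 1.03) = 10.9699/2.26 = 4.85 km.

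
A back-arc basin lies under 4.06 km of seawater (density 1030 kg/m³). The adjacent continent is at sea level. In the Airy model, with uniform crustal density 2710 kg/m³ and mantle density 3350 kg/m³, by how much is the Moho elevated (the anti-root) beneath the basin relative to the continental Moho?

10.7 km

By Archimedes' principle applied to the lithosphere: replacing crust with seawater at the top is compensated by replacing crust with mantle at the base: d (ρ_c − ρ_w) = a (ρ_m − ρ_c).
a = d (ρ_c − ρ_w)/(ρ_m − ρ_c) = 4.06 km × 1680/640 = 10.7 km.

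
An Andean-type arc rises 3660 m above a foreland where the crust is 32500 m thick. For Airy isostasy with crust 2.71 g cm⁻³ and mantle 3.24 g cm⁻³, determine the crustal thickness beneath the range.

54900 m

Root depth r = h ρ_c / (ρ_m − ρ_c) = 3660 m × 2.71 / 0.53 = 18710 m.
Total thickness = T + h + r = 32500 m + 3660 m + 18710 m = 54900 m.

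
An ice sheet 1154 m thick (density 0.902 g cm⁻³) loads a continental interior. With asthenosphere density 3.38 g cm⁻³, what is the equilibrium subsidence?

By Archimedes' principle applied to the lithosphere: the ice load ρ_ice t is balanced by mantle displaced below, ρ_m s.
s = t ρ_ice / ρ_m = 1154 m × 0.902/3.38 = 308 m.

308 m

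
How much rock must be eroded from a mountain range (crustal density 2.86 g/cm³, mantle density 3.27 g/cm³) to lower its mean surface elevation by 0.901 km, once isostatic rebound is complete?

Net drop Δ = e − u = e − e ρ_c/ρ_m = e (ρ_m − ρ_c)/ρ_m.
e = Δ ρ_m/(ρ_m − ρ_c) = 0.901 km × 3.27/0.41 = 7.19 km.

7.19 km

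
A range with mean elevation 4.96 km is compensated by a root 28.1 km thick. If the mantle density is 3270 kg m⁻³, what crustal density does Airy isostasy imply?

2780 kg m⁻³

ρ_c h = (ρ_m − ρ_c) r → ρ_c (h + r) = ρ_m r → ρ_c = ρ_m r / (h + r).
ρ_c = 3270 × 28.1 km / (4.96 km + 28.1 km) = 2780 kg m⁻³.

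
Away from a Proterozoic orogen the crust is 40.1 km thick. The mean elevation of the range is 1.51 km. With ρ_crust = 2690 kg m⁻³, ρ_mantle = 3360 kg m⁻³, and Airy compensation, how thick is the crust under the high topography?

Root depth r = h ρ_c / (ρ_m − ρ_c) = 1.51 km × 2690 / 670 = 6.063 km.
Total thickness = T + h + r = 40.1 km + 1.51 km + 6.063 km = 47.7 km.

47.7 km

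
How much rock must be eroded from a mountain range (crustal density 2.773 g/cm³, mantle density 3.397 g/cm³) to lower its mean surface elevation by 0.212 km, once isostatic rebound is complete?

1.15 km

Net drop Δ = e − u = e − e ρ_c/ρ_m = e (ρ_m − ρ_c)/ρ_m.
e = Δ ρ_m/(ρ_m − ρ_c) = 0.212 km × 3.397/0.624 = 1.15 km.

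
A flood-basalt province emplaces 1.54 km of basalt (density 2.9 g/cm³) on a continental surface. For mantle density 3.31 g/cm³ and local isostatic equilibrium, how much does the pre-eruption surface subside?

Subaerial loading: s = t ρ_load / ρ_m.
s = 1.54 km × 2.9/3.31 = 1.35 km.

1.35 km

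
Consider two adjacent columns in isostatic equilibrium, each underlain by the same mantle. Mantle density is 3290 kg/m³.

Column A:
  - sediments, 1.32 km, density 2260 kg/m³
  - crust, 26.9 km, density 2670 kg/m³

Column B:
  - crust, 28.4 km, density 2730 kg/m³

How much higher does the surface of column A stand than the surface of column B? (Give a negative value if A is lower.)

0.649 km

For any compensation level in the mantle, the mantle terms cancel and isostasy reduces to e = (Σt_A − Σt_B) − (Σ(ρt)_A − Σ(ρt)_B) / ρ_m.
Σt_A = 28.22 km; Σt_B = 28.4 km; Σ(ρt)_A = 74806.2; Σ(ρt)_B = 77532 (in km·kg/m³).
e = (28.22 − 28.4) − (74806.2 − 77532) / 3290 = 0.649 km.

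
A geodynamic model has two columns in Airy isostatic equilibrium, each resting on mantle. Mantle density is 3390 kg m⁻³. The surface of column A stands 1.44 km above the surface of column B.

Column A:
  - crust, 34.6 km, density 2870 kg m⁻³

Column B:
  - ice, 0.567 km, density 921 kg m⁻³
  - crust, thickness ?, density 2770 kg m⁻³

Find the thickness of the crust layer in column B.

18.9 km

Take the compensation level at the base of the deeper column (depth z_c below the surface of column A) and equate Σ ρ_i t_i down to z_c; mantle fills any gap and the z_c terms cancel.
Column A: 34.6×2870 + (z_c − 34.6)×3390
Column B: 1.44×0 + 0.567×921 + x×2770 + (z_c − 1.44 − 0.567 − x)×3390
The z_c×3390 term appears on both sides and cancels. Collect the known terms of each column as K = Σ(ρt)_known − 3390 × (depth of known layers): K_A = 99302 − 3390×34.6 = −17992; K_B = 522.207 − 3390×(1.44 + 0.567) = −6281.523.
Balance: K_A = K_B − x×(3390 − 2770), so x = (K_B − K_A)/(3390 − 2770) = 11710.5/620 = 18.9 km.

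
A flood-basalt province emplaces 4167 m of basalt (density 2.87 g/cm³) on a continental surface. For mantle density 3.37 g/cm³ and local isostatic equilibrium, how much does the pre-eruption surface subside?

Subaerial loading: s = t ρ_load / ρ_m.
s = 4167 m × 2.87/3.37 = 3550 m.

3550 m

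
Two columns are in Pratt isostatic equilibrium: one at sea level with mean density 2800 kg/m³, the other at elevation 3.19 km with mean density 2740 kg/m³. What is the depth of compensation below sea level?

146 km

ρ_ref D = ρ (D + h) → D (ρ_ref − ρ) = ρ h.
D = ρ h/(ρ_ref − ρ) = 2740 × 3.19 km/(2800 − 2740) = 146 km.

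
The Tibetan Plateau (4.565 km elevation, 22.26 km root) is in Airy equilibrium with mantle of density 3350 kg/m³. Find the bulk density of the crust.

2780 kg/m³

ρ_c h = (ρ_m − ρ_c) r → ρ_c (h + r) = ρ_m r → ρ_c = ρ_m r / (h + r).
ρ_c = 3350 × 22.26 km / (4.565 km + 22.26 km) = 2780 kg/m³.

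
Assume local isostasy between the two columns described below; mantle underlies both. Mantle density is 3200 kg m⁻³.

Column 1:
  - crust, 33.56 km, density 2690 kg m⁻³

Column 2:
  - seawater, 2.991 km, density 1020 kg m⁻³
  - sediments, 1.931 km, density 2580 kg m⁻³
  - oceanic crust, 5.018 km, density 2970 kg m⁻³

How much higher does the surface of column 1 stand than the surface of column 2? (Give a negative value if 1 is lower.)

For any compensation level in the mantle, the mantle terms cancel and isostasy reduces to e = (Σt_1 − Σt_2) − (Σ(ρt)_1 − Σ(ρt)_2) / ρ_m.
Σt_1 = 33.56 km; Σt_2 = 9.94 km; Σ(ρt)_1 = 90276.4; Σ(ρt)_2 = 22936.26 (in km·kg m⁻³).
e = (33.56 − 9.94) − (90276.4 − 22936.26) / 3200 = 2.58 km.

2.58 km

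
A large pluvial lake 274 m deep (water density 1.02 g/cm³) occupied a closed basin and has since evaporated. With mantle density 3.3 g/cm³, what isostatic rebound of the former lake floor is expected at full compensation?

84.7 m

u = d ρ_w/ρ_m = 274 m × 1.02/3.3 = 84.7 m.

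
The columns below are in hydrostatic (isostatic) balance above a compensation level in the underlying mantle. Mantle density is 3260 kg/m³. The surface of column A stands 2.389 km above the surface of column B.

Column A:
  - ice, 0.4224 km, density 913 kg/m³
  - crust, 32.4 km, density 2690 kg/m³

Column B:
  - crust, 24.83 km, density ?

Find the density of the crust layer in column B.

2790 kg/m³

Take the compensation level at the base of the deeper column (depth z_c below the surface of column A) and equate Σ ρ_i t_i down to z_c; mantle fills any gap and the z_c terms cancel.
Column A: 0.4224×913 + 32.4×2690 + (z_c − 32.8224)×3260
Column B: 2.389×0 + 24.83×ρ + (z_c − 2.389 − 24.83)×3260
The z_c×3260 term appears on both sides and cancels. Collect the known terms of each column as K = Σ(ρt)_known − 3260 × (depth of known layers): K_A = 87541.6512 − 3260×32.8224 = −19459.3728; K_B = 0 − 3260×(2.389 + 24.83) = −88733.94.
Balance: K_A = K_B + 24.83×ρ, so ρ = (K_A − K_B)/24.83 = 69274.6/24.83 = 2790 kg/m³.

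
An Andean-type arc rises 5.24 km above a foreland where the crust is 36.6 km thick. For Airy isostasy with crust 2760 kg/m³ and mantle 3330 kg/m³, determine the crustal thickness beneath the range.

Root depth r = h ρ_c / (ρ_m − ρ_c) = 5.24 km × 2760 / 570 = 25.37 km.
Total thickness = T + h + r = 36.6 km + 5.24 km + 25.37 km = 67.2 km.

67.2 km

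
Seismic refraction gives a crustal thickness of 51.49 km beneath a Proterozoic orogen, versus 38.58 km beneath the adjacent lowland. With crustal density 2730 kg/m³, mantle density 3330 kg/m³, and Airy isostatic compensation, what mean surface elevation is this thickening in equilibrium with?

Excess crust Δ = 51.49 km − 38.58 km = 12.91 km, split between elevation h and root r with h + r = Δ.
Airy balance ρ_c h = (ρ_m − ρ_c) r gives r = h ρ_c/(ρ_m − ρ_c), so h (1 + ρ_c/(ρ_m − ρ_c)) = Δ, i.e. h = Δ (ρ_m − ρ_c)/ρ_m.
h = 12.91 km × 600/3330 = 2.33 km.

2.33 km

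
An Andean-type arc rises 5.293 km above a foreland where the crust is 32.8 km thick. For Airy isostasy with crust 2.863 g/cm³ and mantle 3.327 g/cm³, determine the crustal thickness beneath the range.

70.8 km

Root depth r = h ρ_c / (ρ_m − ρ_c) = 5.293 km × 2.863 / 0.464 = 32.66 km.
Total thickness = T + h + r = 32.8 km + 5.293 km + 32.66 km = 70.8 km.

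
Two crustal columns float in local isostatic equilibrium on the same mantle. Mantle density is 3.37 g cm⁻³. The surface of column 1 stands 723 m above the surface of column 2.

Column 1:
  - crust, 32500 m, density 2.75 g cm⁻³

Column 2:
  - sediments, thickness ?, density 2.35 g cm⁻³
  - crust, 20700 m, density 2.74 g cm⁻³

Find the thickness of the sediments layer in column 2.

Take the compensation level at the base of the deeper column (depth z_c below the surface of column 1) and equate Σ ρ_i t_i down to z_c; mantle fills any gap and the z_c terms cancel.
Column 1: 32500×2.75 + (z_c − 32500)×3.37
Column 2: 723×0 + x×2.35 + 20700×2.74 + (z_c − 723 − 20700 − x)×3.37
The z_c×3.37 term appears on both sides and cancels. Collect the known terms of each column as K = Σ(ρt)_known − 3.37 × (depth of known layers): K_1 = 89375 − 3.37×32500 = −20150; K_2 = 56718 − 3.37×(723 + 20700) = −15477.51.
Balance: K_1 = K_2 − x×(3.37 − 2.35), so x = (K_2 − K_1)/(3.37 − 2.35) = 4672.49/1.02 = 4580 m.

4580 m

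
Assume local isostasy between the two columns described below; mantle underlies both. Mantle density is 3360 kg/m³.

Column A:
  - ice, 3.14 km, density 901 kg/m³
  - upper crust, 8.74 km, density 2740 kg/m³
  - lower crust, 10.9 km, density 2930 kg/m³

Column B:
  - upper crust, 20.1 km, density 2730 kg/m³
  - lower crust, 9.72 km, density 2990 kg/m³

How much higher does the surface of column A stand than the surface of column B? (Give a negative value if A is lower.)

For any compensation level in the mantle, the mantle terms cancel and isostasy reduces to e = (Σt_A − Σt_B) − (Σ(ρt)_A − Σ(ρt)_B) / ρ_m.
Σt_A = 22.78 km; Σt_B = 29.82 km; Σ(ρt)_A = 58713.74; Σ(ρt)_B = 83935.8 (in km·kg/m³).
e = (22.78 − 29.82) − (58713.74 − 83935.8) / 3360 = 0.467 km.

0.467 km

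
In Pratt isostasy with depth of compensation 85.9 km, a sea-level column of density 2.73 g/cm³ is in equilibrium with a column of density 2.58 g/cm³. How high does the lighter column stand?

ρ_ref D = ρ (D + h) → h = D (ρ_ref − ρ)/ρ.
h = 85.9 km × (2.73 − 2.58)/2.58 = 4.99 km.

4.99 km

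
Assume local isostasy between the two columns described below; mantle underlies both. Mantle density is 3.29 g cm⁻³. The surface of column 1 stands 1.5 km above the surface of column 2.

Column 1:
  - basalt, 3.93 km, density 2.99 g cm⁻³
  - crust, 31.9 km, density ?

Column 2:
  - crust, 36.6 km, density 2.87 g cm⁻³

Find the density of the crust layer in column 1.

2.69 g cm⁻³

Take the compensation level at the base of the deeper column (depth z_c below the surface of column 1) and equate Σ ρ_i t_i down to z_c; mantle fills any gap and the z_c terms cancel.
Column 1: 3.93×2.99 + 31.9×ρ + (z_c − 35.83)×3.29
Column 2: 1.5×0 + 36.6×2.87 + (z_c − 1.5 − 36.6)×3.29
The z_c×3.29 term appears on both sides and cancels. Collect the known terms of each column as K = Σ(ρt)_known − 3.29 × (depth of known layers): K_1 = 11.7507 − 3.29×35.83 = −106.13; K_2 = 105.042 − 3.29×(1.5 + 36.6) = −20.307.
Balance: K_1 + 31.9×ρ = K_2, so ρ = (K_2 − K_1)/31.9 = 85.823/31.9 = 2.69 g cm⁻³.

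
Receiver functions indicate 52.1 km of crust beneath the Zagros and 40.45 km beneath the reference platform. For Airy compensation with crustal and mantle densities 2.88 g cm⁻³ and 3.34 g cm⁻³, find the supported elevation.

1.6 km

Excess crust Δ = 52.1 km − 40.45 km = 11.65 km, split between elevation h and root r with h + r = Δ.
Airy balance ρ_c h = (ρ_m − ρ_c) r gives r = h ρ_c/(ρ_m − ρ_c), so h (1 + ρ_c/(ρ_m − ρ_c)) = Δ, i.e. h = Δ (ρ_m − ρ_c)/ρ_m.
h = 11.65 km × 0.46/3.34 = 1.6 km.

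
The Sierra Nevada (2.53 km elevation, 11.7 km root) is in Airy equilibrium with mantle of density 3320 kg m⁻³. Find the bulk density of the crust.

2730 kg m⁻³

ρ_c h = (ρ_m − ρ_c) r → ρ_c (h + r) = ρ_m r → ρ_c = ρ_m r / (h + r).
ρ_c = 3320 × 11.7 km / (2.53 km + 11.7 km) = 2730 kg m⁻³.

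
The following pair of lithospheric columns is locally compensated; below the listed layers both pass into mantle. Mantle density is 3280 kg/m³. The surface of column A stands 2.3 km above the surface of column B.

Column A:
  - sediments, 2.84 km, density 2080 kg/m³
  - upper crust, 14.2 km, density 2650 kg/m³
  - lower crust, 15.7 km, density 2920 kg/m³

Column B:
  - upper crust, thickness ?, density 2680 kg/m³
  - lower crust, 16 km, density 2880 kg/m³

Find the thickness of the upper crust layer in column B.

6.77 km

Take the compensation level at the base of the deeper column (depth z_c below the surface of column A) and equate Σ ρ_i t_i down to z_c; mantle fills any gap and the z_c terms cancel.
Column A: 2.84×2080 + 14.2×2650 + 15.7×2920 + (z_c − 32.74)×3280
Column B: 2.3×0 + x×2680 + 16×2880 + (z_c − 2.3 − 16 − x)×3280
The z_c×3280 term appears on both sides and cancels. Collect the known terms of each column as K = Σ(ρt)_known − 3280 × (depth of known layers): K_A = 89381.2 − 3280×32.74 = −18006; K_B = 46080 − 3280×(2.3 + 16) = −13944.
Balance: K_A = K_B − x×(3280 − 2680), so x = (K_B − K_A)/(3280 − 2680) = 4062/600 = 6.77 km.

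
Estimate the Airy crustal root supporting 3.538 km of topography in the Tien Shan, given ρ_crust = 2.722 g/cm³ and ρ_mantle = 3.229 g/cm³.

19 km

Isostatic balance requires: the weight of the topography is balanced by the buoyancy of the root, ρ_c h = (ρ_m − ρ_c) r.
r = h · ρ_c / (ρ_m − ρ_c) = 3.538 km × 2.722 / (3.229 − 2.722) = 19 km.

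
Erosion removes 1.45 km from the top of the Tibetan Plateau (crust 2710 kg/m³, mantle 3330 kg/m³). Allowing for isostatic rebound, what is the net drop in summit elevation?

Rebound u = e ρ_c/ρ_m = 1.45 km × 2710/3330 = 1.18 km.
Net surface drop = e − u = 1.45 km − 1.18 km = e (ρ_m − ρ_c)/ρ_m = 0.27 km.

0.27 km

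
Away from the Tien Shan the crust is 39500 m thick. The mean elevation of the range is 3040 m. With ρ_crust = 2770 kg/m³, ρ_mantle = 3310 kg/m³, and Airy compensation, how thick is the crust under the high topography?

58100 m

Root depth r = h ρ_c / (ρ_m − ρ_c) = 3040 m × 2770 / 540 = 15590 m.
Total thickness = T + h + r = 39500 m + 3040 m + 15590 m = 58100 m.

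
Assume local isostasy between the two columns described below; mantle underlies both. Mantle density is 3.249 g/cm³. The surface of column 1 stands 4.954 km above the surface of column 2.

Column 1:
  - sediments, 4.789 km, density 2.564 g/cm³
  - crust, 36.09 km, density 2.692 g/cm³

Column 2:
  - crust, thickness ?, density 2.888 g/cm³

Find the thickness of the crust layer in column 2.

Take the compensation level at the base of the deeper column (depth z_c below the surface of column 1) and equate Σ ρ_i t_i down to z_c; mantle fills any gap and the z_c terms cancel.
Column 1: 4.789×2.564 + 36.09×2.692 + (z_c − 40.879)×3.249
Column 2: 4.954×0 + x×2.888 + (z_c − 4.954 − 0 − x)×3.249
The z_c×3.249 term appears on both sides and cancels. Collect the known terms of each column as K = Σ(ρt)_known − 3.249 × (depth of known layers): K_1 = 109.433276 − 3.249×40.879 = −23.382595; K_2 = 0 − 3.249×(4.954 + 0) = −16.095546.
Balance: K_1 = K_2 − x×(3.249 − 2.888), so x = (K_2 − K_1)/(3.249 − 2.888) = 7.28705/0.361 = 20.2 km.

20.2 km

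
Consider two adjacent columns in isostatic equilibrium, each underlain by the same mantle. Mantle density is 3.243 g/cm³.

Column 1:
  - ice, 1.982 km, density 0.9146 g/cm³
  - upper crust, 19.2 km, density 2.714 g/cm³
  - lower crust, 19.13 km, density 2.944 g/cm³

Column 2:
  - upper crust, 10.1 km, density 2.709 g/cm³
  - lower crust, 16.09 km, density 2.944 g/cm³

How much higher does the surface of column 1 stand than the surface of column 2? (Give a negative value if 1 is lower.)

For any compensation level in the mantle, the mantle terms cancel and isostasy reduces to e = (Σt_1 − Σt_2) − (Σ(ρt)_1 − Σ(ρt)_2) / ρ_m.
Σt_1 = 40.312 km; Σt_2 = 26.19 km; Σ(ρt)_1 = 110.240257; Σ(ρt)_2 = 74.72986 (in km·g/cm³).
e = (40.312 − 26.19) − (110.240257 − 74.72986) / 3.243 = 3.17 km.

3.17 km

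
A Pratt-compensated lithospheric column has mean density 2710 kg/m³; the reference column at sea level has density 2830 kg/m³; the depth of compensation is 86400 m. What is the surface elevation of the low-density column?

ρ_ref D = ρ (D + h) → h = D (ρ_ref − ρ)/ρ.
h = 86400 m × (2830 − 2710)/2710 = 3830 m.

3830 m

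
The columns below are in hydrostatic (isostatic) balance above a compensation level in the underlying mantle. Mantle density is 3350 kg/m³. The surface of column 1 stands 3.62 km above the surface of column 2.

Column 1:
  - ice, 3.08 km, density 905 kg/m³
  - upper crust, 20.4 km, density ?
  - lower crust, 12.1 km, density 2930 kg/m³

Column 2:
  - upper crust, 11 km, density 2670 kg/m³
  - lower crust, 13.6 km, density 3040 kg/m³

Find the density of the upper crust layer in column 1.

2800 kg/m³

Take the compensation level at the base of the deeper column (depth z_c below the surface of column 1) and equate Σ ρ_i t_i down to z_c; mantle fills any gap and the z_c terms cancel.
Column 1: 3.08×905 + 20.4×ρ + 12.1×2930 + (z_c − 35.58)×3350
Column 2: 3.62×0 + 11×2670 + 13.6×3040 + (z_c − 3.62 − 24.6)×3350
The z_c×3350 term appears on both sides and cancels. Collect the known terms of each column as K = Σ(ρt)_known − 3350 × (depth of known layers): K_1 = 38240.4 − 3350×35.58 = −80952.6; K_2 = 70714 − 3350×(3.62 + 24.6) = −23823.
Balance: K_1 + 20.4×ρ = K_2, so ρ = (K_2 − K_1)/20.4 = 57129.6/20.4 = 2800 kg/m³.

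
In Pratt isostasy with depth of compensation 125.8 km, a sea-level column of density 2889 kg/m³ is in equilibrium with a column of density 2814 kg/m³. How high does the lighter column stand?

ρ_ref D = ρ (D + h) → h = D (ρ_ref − ρ)/ρ.
h = 125.8 km × (2889 − 2814)/2814 = 3.35 km.

3.35 km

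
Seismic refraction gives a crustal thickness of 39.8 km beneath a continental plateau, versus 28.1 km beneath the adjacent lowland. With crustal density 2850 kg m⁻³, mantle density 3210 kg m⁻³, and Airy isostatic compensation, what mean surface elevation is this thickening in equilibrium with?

1.31 km

Excess crust Δ = 39.8 km − 28.1 km = 11.7 km, split between elevation h and root r with h + r = Δ.
Airy balance ρ_c h = (ρ_m − ρ_c) r gives r = h ρ_c/(ρ_m − ρ_c), so h (1 + ρ_c/(ρ_m − ρ_c)) = Δ, i.e. h = Δ (ρ_m − ρ_c)/ρ_m.
h = 11.7 km × 360/3210 = 1.31 km.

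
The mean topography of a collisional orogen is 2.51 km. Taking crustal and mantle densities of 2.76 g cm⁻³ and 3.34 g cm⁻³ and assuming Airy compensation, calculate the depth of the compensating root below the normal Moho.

11.9 km

Isostatic balance requires: the weight of the topography is balanced by the buoyancy of the root, ρ_c h = (ρ_m − ρ_c) r.
r = h · ρ_c / (ρ_m − ρ_c) = 2.51 km × 2.76 / (3.34 − 2.76) = 11.9 km.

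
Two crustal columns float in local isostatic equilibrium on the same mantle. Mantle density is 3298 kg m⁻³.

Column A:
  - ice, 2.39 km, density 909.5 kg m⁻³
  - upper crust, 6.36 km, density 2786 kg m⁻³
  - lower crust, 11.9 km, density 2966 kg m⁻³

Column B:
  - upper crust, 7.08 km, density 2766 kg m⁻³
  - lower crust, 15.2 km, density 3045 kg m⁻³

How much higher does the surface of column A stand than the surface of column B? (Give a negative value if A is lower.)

1.61 km

For any compensation level in the mantle, the mantle terms cancel and isostasy reduces to e = (Σt_A − Σt_B) − (Σ(ρt)_A − Σ(ρt)_B) / ρ_m.
Σt_A = 20.65 km; Σt_B = 22.28 km; Σ(ρt)_A = 55188.065; Σ(ρt)_B = 65867.28 (in km·kg m⁻³).
e = (20.65 − 22.28) − (55188.065 − 65867.28) / 3298 = 1.61 km.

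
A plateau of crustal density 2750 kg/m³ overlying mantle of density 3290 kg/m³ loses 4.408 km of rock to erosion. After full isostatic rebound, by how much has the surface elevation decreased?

0.724 km

Rebound u = e ρ_c/ρ_m = 4.408 km × 2750/3290 = 3.684 km.
Net surface drop = e − u = 4.408 km − 3.684 km = e (ρ_m − ρ_c)/ρ_m = 0.724 km.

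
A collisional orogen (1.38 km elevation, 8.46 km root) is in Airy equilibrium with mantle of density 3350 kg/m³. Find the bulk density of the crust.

ρ_c h = (ρ_m − ρ_c) r → ρ_c (h + r) = ρ_m r → ρ_c = ρ_m r / (h + r).
ρ_c = 3350 × 8.46 km / (1.38 km + 8.46 km) = 2880 kg/m³.

2880 kg/m³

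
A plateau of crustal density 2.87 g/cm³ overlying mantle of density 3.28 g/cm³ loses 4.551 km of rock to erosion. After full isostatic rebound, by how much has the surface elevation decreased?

Rebound u = e ρ_c/ρ_m = 4.551 km × 2.87/3.28 = 3.982 km.
Net surface drop = e − u = 4.551 km − 3.982 km = e (ρ_m − ρ_c)/ρ_m = 0.569 km.

0.569 km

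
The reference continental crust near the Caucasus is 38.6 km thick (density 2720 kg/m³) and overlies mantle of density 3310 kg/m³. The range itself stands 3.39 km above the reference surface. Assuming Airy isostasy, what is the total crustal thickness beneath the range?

57.6 km

Root depth r = h ρ_c / (ρ_m − ρ_c) = 3.39 km × 2720 / 590 = 15.63 km.
Total thickness = T + h + r = 38.6 km + 3.39 km + 15.63 km = 57.6 km.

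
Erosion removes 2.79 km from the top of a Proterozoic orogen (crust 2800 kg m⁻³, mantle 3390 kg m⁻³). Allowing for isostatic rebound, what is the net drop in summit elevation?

Rebound u = e ρ_c/ρ_m = 2.79 km × 2800/3390 = 2.304 km.
Net surface drop = e − u = 2.79 km − 2.304 km = e (ρ_m − ρ_c)/ρ_m = 0.486 km.

0.486 km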